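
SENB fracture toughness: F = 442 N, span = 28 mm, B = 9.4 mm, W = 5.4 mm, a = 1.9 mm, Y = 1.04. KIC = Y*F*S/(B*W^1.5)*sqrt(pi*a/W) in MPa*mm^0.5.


KIC = 1.04*442*28/(9.4*5.4^1.5)*sqrt(pi*1.9/5.4) = 114.72

114.72


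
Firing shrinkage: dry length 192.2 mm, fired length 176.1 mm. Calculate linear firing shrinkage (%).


FS = (192.2 - 176.1) / 192.2 * 100 = 8.38%

8.38


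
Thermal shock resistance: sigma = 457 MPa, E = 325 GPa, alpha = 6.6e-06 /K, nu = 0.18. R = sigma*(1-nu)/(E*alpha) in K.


R = 457*(1-0.18)/(325*1000*6.6e-06) = 175 K

175


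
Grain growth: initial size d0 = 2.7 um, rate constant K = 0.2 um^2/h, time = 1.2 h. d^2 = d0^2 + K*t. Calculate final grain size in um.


d^2 = 2.7^2 + 0.2*1.2 = 7.53
d = sqrt(7.53) = 2.74 um

2.74


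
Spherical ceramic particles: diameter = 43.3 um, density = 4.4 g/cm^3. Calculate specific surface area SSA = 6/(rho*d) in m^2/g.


SSA = 6 / (4.4 * 43.3) = 0.031 m^2/g

0.031


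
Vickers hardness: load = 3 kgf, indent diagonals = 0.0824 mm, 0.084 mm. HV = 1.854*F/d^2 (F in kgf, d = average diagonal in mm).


d_avg = (0.0824+0.084)/2 = 0.0832 mm
HV = 1.854*3/0.0832^2 = 803

803


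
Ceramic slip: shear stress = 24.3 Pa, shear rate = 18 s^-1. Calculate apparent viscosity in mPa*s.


eta = tau/gamma * 1000 = 24.3/18 * 1000 = 1350.0 mPa*s

1350.0


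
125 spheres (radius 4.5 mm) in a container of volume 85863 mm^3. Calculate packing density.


V_sphere = 4/3*pi*4.5^3 = 381.7035 mm^3
Total V = 125*381.7035 = 47712.9375 mm^3
PD = 47712.9375 / 85863 = 0.556

0.556


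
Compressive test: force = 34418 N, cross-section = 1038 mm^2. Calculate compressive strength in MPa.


CS = 34418 / 1038 = 33.2 MPa

33.2


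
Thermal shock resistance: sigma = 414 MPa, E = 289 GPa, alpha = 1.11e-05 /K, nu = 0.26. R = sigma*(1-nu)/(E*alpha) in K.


R = 414*(1-0.26)/(289*1000*1.11e-05) = 96 K

96


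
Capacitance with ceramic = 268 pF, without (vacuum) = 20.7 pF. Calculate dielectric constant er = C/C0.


er = 268 / 20.7 = 12.95

12.95


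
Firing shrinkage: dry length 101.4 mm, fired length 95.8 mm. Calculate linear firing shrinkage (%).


FS = (101.4 - 95.8) / 101.4 * 100 = 5.52%

5.52


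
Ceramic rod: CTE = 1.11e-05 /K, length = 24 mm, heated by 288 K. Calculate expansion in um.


dL = 1.11e-05 * 24 * 288 * 1000 = 76.723 um

76.723


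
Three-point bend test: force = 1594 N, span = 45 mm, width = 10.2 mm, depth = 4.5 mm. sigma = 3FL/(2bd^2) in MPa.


sigma = 3*1594*45/(2*10.2*4.5^2) = 520.9 MPa

520.9


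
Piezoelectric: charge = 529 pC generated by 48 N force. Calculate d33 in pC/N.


d33 = 529 / 48 = 11.0 pC/N

11.0


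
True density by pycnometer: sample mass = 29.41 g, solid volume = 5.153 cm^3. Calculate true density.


TD = 29.41 / 5.153 = 5.707 g/cm^3

5.707


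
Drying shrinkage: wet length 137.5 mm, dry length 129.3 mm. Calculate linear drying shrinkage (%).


DS = (137.5 - 129.3) / 137.5 * 100 = 5.96%

5.96


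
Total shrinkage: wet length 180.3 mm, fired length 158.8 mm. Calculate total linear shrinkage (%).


TS = (180.3 - 158.8) / 180.3 * 100 = 11.92%

11.92


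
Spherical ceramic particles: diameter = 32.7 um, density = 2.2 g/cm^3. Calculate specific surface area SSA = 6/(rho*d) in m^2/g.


SSA = 6 / (2.2 * 32.7) = 0.083 m^2/g

0.083


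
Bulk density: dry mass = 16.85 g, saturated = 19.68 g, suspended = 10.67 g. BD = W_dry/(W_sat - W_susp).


BD = 16.85 / (19.68 - 10.67) = 16.85 / 9.01 = 1.87 g/cm^3

1.87


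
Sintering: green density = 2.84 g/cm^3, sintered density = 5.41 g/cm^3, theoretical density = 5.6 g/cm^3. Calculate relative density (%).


Relative = 5.41 / 5.6 * 100 = 96.6%

96.6


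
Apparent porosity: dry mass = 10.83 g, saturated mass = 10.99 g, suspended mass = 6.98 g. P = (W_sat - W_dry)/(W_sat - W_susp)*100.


P = (10.99 - 10.83) / (10.99 - 6.98) * 100 = 0.16 / 4.01 * 100 = 4.0%

4.0


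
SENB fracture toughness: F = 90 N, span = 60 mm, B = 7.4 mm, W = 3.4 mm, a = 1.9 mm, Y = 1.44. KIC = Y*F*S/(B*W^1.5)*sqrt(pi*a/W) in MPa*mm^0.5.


KIC = 1.44*90*60/(7.4*3.4^1.5)*sqrt(pi*1.9/3.4) = 222.08

222.08


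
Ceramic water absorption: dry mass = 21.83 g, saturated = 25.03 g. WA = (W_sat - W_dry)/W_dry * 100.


WA = (25.03 - 21.83) / 21.83 * 100 = 14.66%

14.66


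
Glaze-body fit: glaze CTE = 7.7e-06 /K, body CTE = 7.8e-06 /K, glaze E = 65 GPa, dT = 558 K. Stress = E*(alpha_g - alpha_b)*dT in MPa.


Stress = 65*1000*(7.7e-06 - 7.8e-06)*558 = -3.6 MPa

-3.6


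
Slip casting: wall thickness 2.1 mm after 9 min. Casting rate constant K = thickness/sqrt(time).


K = 2.1 / sqrt(9) = 2.1 / 3.0 = 0.7 mm/min^0.5

0.7


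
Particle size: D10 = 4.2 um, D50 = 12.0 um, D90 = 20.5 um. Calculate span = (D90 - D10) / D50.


Span = (20.5 - 4.2) / 12.0 = 16.3 / 12.0 = 1.358

1.358


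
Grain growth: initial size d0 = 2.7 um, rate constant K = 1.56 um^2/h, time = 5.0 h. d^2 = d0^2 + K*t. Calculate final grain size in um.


d^2 = 2.7^2 + 1.56*5.0 = 15.09
d = sqrt(15.09) = 3.88 um

3.88


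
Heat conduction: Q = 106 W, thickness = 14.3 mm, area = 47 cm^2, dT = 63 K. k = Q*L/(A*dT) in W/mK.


k = 106*14.3/1000/(47/10000*63) = 5.12 W/mK

5.12


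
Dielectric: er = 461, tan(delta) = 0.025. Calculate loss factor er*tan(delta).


Loss = 461 * 0.025 = 11.525

11.525


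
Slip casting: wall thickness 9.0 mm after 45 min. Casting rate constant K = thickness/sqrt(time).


K = 9.0 / sqrt(45) = 9.0 / 6.7082 = 1.342 mm/min^0.5

1.342


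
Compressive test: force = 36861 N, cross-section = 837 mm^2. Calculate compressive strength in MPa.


CS = 36861 / 837 = 44.0 MPa

44.0


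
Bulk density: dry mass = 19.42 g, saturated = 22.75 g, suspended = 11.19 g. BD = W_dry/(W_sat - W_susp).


BD = 19.42 / (22.75 - 11.19) = 19.42 / 11.56 = 1.68 g/cm^3

1.68


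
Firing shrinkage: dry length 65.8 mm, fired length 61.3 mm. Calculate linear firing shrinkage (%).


FS = (65.8 - 61.3) / 65.8 * 100 = 6.84%

6.84


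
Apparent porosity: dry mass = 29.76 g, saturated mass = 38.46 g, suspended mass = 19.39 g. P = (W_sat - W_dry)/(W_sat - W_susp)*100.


P = (38.46 - 29.76) / (38.46 - 19.39) * 100 = 8.7 / 19.07 * 100 = 45.6%

45.6


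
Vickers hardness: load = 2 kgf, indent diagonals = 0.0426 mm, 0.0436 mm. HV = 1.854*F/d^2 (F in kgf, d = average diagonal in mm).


d_avg = (0.0426+0.0436)/2 = 0.0431 mm
HV = 1.854*2/0.0431^2 = 1996

1996


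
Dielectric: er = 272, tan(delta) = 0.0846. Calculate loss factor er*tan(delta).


Loss = 272 * 0.0846 = 23.011

23.011


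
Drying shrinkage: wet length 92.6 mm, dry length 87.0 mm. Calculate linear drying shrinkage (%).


DS = (92.6 - 87.0) / 92.6 * 100 = 6.05%

6.05


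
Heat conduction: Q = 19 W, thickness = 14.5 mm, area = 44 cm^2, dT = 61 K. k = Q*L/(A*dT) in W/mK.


k = 19*14.5/1000/(44/10000*61) = 1.03 W/mK

1.03


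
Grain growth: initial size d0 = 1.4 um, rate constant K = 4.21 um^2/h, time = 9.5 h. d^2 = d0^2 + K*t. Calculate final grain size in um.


d^2 = 1.4^2 + 4.21*9.5 = 41.955
d = sqrt(41.955) = 6.48 um

6.48


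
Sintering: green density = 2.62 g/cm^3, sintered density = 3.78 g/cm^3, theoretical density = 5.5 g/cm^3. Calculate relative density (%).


Relative = 3.78 / 5.5 * 100 = 68.7%

68.7


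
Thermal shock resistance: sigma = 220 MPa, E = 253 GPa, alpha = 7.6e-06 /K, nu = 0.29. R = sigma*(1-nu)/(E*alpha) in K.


R = 220*(1-0.29)/(253*1000*7.6e-06) = 81 K

81


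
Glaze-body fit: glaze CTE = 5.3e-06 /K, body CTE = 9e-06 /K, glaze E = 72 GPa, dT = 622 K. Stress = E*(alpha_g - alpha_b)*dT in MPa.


Stress = 72*1000*(5.3e-06 - 9e-06)*622 = -165.7 MPa

-165.7


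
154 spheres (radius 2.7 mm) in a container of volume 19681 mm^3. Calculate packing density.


V_sphere = 4/3*pi*2.7^3 = 82.448 mm^3
Total V = 154*82.448 = 12696.992 mm^3
PD = 12696.992 / 19681 = 0.645

0.645


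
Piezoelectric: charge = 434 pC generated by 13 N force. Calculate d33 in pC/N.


d33 = 434 / 13 = 33.4 pC/N

33.4


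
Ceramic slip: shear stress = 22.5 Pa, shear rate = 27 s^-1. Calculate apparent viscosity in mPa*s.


eta = tau/gamma * 1000 = 22.5/27 * 1000 = 833.3 mPa*s

833.3


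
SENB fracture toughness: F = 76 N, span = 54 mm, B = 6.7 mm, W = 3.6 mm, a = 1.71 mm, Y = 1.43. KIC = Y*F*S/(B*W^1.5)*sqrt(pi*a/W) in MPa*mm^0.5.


KIC = 1.43*76*54/(6.7*3.6^1.5)*sqrt(pi*1.71/3.6) = 156.65

156.65


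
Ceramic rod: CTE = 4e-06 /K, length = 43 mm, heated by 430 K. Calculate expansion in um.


dL = 4e-06 * 43 * 430 * 1000 = 73.96 um

73.96


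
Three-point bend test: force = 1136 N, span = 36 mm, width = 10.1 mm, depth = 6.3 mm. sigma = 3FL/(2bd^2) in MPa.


sigma = 3*1136*36/(2*10.1*6.3^2) = 153.0 MPa

153.0


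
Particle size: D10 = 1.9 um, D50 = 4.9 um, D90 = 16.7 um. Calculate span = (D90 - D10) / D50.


Span = (16.7 - 1.9) / 4.9 = 14.8 / 4.9 = 3.02

3.02


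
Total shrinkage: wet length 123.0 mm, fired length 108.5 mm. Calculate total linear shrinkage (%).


TS = (123.0 - 108.5) / 123.0 * 100 = 11.79%

11.79


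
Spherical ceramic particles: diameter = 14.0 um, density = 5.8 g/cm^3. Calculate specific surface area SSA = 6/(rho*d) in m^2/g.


SSA = 6 / (5.8 * 14.0) = 0.074 m^2/g

0.074


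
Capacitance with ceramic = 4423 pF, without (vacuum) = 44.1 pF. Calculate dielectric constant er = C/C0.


er = 4423 / 44.1 = 100.29

100.29


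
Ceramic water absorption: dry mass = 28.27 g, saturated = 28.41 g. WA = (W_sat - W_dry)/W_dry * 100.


WA = (28.41 - 28.27) / 28.27 * 100 = 0.5%

0.5


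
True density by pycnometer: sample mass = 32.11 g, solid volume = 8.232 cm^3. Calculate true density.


TD = 32.11 / 8.232 = 3.901 g/cm^3

3.901


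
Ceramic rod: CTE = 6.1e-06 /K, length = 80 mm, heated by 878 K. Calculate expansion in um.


dL = 6.1e-06 * 80 * 878 * 1000 = 428.464 um

428.464


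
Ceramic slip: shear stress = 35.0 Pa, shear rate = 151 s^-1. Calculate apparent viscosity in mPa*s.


eta = tau/gamma * 1000 = 35.0/151 * 1000 = 231.8 mPa*s

231.8


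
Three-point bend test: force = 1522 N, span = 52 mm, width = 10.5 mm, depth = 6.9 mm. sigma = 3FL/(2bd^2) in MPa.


sigma = 3*1522*52/(2*10.5*6.9^2) = 237.5 MPa

237.5


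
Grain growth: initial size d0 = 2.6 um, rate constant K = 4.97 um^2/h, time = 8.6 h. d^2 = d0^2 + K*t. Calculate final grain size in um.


d^2 = 2.6^2 + 4.97*8.6 = 49.502
d = sqrt(49.502) = 7.04 um

7.04


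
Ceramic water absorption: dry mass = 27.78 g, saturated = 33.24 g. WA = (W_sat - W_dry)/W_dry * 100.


WA = (33.24 - 27.78) / 27.78 * 100 = 19.65%

19.65


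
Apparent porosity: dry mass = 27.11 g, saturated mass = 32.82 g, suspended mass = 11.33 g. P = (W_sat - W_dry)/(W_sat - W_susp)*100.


P = (32.82 - 27.11) / (32.82 - 11.33) * 100 = 5.71 / 21.49 * 100 = 26.6%

26.6


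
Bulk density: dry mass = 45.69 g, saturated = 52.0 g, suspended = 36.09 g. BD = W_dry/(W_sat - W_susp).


BD = 45.69 / (52.0 - 36.09) = 45.69 / 15.91 = 2.872 g/cm^3

2.872


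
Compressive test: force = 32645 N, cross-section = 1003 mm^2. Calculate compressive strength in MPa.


CS = 32645 / 1003 = 32.5 MPa

32.5


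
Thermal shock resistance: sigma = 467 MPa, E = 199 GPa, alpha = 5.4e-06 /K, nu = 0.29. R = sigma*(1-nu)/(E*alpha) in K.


R = 467*(1-0.29)/(199*1000*5.4e-06) = 309 K

309


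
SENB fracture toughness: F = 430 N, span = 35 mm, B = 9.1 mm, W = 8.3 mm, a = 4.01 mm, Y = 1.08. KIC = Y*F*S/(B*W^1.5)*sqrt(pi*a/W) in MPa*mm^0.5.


KIC = 1.08*430*35/(9.1*8.3^1.5)*sqrt(pi*4.01/8.3) = 92.03

92.03


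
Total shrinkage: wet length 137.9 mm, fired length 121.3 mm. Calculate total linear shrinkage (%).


TS = (137.9 - 121.3) / 137.9 * 100 = 12.04%

12.04


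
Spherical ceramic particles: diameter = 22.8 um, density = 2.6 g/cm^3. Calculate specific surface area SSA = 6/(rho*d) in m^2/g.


SSA = 6 / (2.6 * 22.8) = 0.101 m^2/g

0.101


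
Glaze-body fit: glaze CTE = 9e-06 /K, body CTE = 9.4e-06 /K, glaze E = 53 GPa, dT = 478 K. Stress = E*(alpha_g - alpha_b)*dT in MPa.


Stress = 53*1000*(9e-06 - 9.4e-06)*478 = -10.1 MPa

-10.1


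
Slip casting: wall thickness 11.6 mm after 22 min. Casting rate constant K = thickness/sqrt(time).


K = 11.6 / sqrt(22) = 11.6 / 4.6904 = 2.473 mm/min^0.5

2.473


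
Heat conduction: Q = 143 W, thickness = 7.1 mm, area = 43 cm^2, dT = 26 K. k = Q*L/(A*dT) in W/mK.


k = 143*7.1/1000/(43/10000*26) = 9.08 W/mK

9.08


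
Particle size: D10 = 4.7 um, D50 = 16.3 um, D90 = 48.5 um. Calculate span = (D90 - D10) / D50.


Span = (48.5 - 4.7) / 16.3 = 43.8 / 16.3 = 2.687

2.687


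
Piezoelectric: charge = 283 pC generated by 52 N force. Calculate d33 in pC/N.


d33 = 283 / 52 = 5.4 pC/N

5.4


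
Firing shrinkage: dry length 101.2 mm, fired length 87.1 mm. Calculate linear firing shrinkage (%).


FS = (101.2 - 87.1) / 101.2 * 100 = 13.93%

13.93


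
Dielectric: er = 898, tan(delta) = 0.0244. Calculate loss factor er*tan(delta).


Loss = 898 * 0.0244 = 21.911

21.911


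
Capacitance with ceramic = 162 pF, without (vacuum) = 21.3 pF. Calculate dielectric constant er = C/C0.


er = 162 / 21.3 = 7.61

7.61


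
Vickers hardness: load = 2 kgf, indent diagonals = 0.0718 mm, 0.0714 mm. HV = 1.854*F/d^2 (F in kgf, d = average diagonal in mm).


d_avg = (0.0718+0.0714)/2 = 0.0716 mm
HV = 1.854*2/0.0716^2 = 723

723


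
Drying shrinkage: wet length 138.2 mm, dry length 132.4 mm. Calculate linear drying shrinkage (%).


DS = (138.2 - 132.4) / 138.2 * 100 = 4.2%

4.2


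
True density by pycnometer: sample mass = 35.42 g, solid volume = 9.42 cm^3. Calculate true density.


TD = 35.42 / 9.42 = 3.76 g/cm^3

3.76


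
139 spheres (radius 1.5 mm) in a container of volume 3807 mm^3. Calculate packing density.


V_sphere = 4/3*pi*1.5^3 = 14.1372 mm^3
Total V = 139*14.1372 = 1965.0708 mm^3
PD = 1965.0708 / 3807 = 0.516

0.516


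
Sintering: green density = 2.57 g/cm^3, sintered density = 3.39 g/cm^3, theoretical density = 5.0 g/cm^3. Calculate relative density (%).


Relative = 3.39 / 5.0 * 100 = 67.8%

67.8


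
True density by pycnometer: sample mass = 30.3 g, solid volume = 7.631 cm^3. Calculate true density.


TD = 30.3 / 7.631 = 3.971 g/cm^3

3.971


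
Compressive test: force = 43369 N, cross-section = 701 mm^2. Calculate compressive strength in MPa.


CS = 43369 / 701 = 61.9 MPa

61.9


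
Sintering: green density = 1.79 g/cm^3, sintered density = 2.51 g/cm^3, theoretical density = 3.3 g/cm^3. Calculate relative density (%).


Relative = 2.51 / 3.3 * 100 = 76.1%

76.1


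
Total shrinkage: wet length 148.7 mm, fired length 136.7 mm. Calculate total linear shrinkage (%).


TS = (148.7 - 136.7) / 148.7 * 100 = 8.07%

8.07


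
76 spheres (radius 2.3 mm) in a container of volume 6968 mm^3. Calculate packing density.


V_sphere = 4/3*pi*2.3^3 = 50.965 mm^3
Total V = 76*50.965 = 3873.34 mm^3
PD = 3873.34 / 6968 = 0.556

0.556


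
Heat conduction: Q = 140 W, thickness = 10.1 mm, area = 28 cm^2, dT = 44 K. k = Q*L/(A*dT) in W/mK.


k = 140*10.1/1000/(28/10000*44) = 11.48 W/mK

11.48


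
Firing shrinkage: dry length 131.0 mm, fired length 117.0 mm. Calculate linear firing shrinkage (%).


FS = (131.0 - 117.0) / 131.0 * 100 = 10.69%

10.69


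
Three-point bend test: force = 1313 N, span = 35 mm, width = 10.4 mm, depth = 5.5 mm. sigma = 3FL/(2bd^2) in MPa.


sigma = 3*1313*35/(2*10.4*5.5^2) = 219.1 MPa

219.1


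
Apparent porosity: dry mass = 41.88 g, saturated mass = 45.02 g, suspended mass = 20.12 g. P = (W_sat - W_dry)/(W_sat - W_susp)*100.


P = (45.02 - 41.88) / (45.02 - 20.12) * 100 = 3.14 / 24.9 * 100 = 12.6%

12.6


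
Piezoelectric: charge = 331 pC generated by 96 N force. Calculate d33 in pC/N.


d33 = 331 / 96 = 3.4 pC/N

3.4


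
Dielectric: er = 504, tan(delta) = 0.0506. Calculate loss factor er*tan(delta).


Loss = 504 * 0.0506 = 25.502

25.502


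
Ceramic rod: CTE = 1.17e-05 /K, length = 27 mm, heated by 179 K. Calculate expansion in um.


dL = 1.17e-05 * 27 * 179 * 1000 = 56.546 um

56.546


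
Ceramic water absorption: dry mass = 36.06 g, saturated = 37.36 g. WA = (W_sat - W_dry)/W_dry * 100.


WA = (37.36 - 36.06) / 36.06 * 100 = 3.61%

3.61


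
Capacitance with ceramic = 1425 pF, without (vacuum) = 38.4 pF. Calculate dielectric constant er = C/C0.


er = 1425 / 38.4 = 37.11

37.11


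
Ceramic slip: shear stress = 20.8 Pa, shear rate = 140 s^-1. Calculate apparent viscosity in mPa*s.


eta = tau/gamma * 1000 = 20.8/140 * 1000 = 148.6 mPa*s

148.6


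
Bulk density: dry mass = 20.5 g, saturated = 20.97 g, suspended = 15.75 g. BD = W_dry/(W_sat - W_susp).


BD = 20.5 / (20.97 - 15.75) = 20.5 / 5.22 = 3.927 g/cm^3

3.927


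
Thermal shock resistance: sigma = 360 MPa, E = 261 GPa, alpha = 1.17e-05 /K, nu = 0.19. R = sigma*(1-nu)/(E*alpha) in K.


R = 360*(1-0.19)/(261*1000*1.17e-05) = 95 K

95


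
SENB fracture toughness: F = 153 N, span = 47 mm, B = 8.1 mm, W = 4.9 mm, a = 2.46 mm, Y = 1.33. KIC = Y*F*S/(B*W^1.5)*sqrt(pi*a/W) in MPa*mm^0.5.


KIC = 1.33*153*47/(8.1*4.9^1.5)*sqrt(pi*2.46/4.9) = 136.71

136.71


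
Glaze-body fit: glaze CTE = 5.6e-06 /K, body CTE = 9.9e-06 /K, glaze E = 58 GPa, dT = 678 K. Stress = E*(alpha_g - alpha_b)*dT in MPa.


Stress = 58*1000*(5.6e-06 - 9.9e-06)*678 = -169.1 MPa

-169.1


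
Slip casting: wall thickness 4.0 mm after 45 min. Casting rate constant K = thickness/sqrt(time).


K = 4.0 / sqrt(45) = 4.0 / 6.7082 = 0.596 mm/min^0.5

0.596


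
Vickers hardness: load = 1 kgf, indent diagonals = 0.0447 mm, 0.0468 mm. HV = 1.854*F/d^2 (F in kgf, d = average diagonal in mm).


d_avg = (0.0447+0.0468)/2 = 0.04575 mm
HV = 1.854*1/0.04575^2 = 886

886


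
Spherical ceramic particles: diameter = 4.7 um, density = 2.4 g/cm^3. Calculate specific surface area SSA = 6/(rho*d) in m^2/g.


SSA = 6 / (2.4 * 4.7) = 0.532 m^2/g

0.532


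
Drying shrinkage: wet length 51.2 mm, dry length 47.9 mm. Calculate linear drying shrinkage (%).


DS = (51.2 - 47.9) / 51.2 * 100 = 6.45%

6.45


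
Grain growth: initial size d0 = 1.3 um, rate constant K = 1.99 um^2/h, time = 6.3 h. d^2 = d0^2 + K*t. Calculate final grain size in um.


d^2 = 1.3^2 + 1.99*6.3 = 14.227
d = sqrt(14.227) = 3.77 um

3.77


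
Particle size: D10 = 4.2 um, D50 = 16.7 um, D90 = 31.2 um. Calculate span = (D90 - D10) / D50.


Span = (31.2 - 4.2) / 16.7 = 27.0 / 16.7 = 1.617

1.617


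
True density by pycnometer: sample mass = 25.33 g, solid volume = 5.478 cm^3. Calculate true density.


TD = 25.33 / 5.478 = 4.624 g/cm^3

4.624


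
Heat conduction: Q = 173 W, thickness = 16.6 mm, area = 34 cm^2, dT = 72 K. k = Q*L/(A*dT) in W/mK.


k = 173*16.6/1000/(34/10000*72) = 11.73 W/mK

11.73


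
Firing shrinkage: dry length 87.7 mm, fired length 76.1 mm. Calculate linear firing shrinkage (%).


FS = (87.7 - 76.1) / 87.7 * 100 = 13.23%

13.23


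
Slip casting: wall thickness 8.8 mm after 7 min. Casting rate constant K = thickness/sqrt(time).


K = 8.8 / sqrt(7) = 8.8 / 2.6458 = 3.326 mm/min^0.5

3.326


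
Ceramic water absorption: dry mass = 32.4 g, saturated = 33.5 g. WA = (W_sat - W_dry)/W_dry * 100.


WA = (33.5 - 32.4) / 32.4 * 100 = 3.4%

3.4


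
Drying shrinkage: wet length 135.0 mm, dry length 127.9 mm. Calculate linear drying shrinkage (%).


DS = (135.0 - 127.9) / 135.0 * 100 = 5.26%

5.26


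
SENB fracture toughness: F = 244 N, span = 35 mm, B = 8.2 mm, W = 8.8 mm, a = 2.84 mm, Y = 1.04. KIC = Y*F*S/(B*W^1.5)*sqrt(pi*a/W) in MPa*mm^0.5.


KIC = 1.04*244*35/(8.2*8.8^1.5)*sqrt(pi*2.84/8.8) = 41.78

41.78


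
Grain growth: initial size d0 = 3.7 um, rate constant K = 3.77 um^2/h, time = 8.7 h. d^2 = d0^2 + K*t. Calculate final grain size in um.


d^2 = 3.7^2 + 3.77*8.7 = 46.489
d = sqrt(46.489) = 6.82 um

6.82


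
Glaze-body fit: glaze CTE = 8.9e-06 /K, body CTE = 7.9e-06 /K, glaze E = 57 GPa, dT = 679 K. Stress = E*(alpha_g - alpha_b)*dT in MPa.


Stress = 57*1000*(8.9e-06 - 7.9e-06)*679 = 38.7 MPa

38.7


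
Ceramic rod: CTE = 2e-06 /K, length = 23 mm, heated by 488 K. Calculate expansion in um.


dL = 2e-06 * 23 * 488 * 1000 = 22.448 um

22.448


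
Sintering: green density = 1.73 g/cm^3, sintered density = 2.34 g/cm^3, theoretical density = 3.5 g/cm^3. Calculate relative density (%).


Relative = 2.34 / 3.5 * 100 = 66.9%

66.9


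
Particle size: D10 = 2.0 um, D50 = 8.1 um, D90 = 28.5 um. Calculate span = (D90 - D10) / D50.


Span = (28.5 - 2.0) / 8.1 = 26.5 / 8.1 = 3.272

3.272


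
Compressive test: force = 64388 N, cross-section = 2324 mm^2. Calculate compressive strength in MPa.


CS = 64388 / 2324 = 27.7 MPa

27.7


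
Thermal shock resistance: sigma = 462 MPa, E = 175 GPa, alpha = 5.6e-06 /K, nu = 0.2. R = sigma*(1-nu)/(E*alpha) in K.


R = 462*(1-0.2)/(175*1000*5.6e-06) = 377 K

377


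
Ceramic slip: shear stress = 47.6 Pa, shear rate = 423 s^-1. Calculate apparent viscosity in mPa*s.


eta = tau/gamma * 1000 = 47.6/423 * 1000 = 112.5 mPa*s

112.5


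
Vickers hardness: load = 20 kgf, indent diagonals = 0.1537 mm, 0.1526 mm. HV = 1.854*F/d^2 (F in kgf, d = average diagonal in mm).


d_avg = (0.1537+0.1526)/2 = 0.15315 mm
HV = 1.854*20/0.15315^2 = 1581

1581


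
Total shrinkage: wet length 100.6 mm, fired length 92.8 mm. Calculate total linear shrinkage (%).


TS = (100.6 - 92.8) / 100.6 * 100 = 7.75%

7.75


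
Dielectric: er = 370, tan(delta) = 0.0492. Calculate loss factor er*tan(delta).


Loss = 370 * 0.0492 = 18.204

18.204


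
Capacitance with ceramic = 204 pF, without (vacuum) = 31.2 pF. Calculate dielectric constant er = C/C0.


er = 204 / 31.2 = 6.54

6.54


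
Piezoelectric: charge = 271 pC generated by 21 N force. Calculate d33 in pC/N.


d33 = 271 / 21 = 12.9 pC/N

12.9


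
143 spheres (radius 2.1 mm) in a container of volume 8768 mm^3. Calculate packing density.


V_sphere = 4/3*pi*2.1^3 = 38.7924 mm^3
Total V = 143*38.7924 = 5547.3132 mm^3
PD = 5547.3132 / 8768 = 0.633

0.633


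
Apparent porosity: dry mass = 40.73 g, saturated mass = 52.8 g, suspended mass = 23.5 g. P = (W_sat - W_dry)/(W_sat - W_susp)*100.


P = (52.8 - 40.73) / (52.8 - 23.5) * 100 = 12.07 / 29.3 * 100 = 41.2%

41.2


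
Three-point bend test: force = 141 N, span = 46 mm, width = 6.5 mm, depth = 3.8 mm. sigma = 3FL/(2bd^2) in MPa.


sigma = 3*141*46/(2*6.5*3.8^2) = 103.7 MPa

103.7


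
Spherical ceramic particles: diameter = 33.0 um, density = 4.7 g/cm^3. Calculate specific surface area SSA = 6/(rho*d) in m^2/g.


SSA = 6 / (4.7 * 33.0) = 0.039 m^2/g

0.039


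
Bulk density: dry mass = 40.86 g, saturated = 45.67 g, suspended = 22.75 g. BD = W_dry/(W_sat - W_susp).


BD = 40.86 / (45.67 - 22.75) = 40.86 / 22.92 = 1.783 g/cm^3

1.783


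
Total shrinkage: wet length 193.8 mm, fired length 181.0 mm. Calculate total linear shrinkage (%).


TS = (193.8 - 181.0) / 193.8 * 100 = 6.6%

6.6


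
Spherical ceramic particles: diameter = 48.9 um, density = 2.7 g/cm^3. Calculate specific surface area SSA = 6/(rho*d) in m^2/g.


SSA = 6 / (2.7 * 48.9) = 0.045 m^2/g

0.045


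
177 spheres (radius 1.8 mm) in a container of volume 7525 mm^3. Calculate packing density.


V_sphere = 4/3*pi*1.8^3 = 24.429 mm^3
Total V = 177*24.429 = 4323.933 mm^3
PD = 4323.933 / 7525 = 0.575

0.575


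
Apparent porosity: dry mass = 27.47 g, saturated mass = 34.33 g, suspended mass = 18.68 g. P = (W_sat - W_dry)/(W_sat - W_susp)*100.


P = (34.33 - 27.47) / (34.33 - 18.68) * 100 = 6.86 / 15.65 * 100 = 43.8%

43.8


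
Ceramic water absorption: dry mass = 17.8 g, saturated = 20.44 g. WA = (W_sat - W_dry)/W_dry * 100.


WA = (20.44 - 17.8) / 17.8 * 100 = 14.83%

14.83


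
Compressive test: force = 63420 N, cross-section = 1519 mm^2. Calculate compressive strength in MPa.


CS = 63420 / 1519 = 41.8 MPa

41.8


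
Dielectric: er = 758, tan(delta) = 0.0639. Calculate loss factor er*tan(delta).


Loss = 758 * 0.0639 = 48.436

48.436


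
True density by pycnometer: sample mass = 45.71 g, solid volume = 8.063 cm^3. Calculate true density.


TD = 45.71 / 8.063 = 5.669 g/cm^3

5.669


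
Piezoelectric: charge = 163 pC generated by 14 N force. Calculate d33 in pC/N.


d33 = 163 / 14 = 11.6 pC/N

11.6


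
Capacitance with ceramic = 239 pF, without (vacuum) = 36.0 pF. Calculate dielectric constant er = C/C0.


er = 239 / 36.0 = 6.64

6.64


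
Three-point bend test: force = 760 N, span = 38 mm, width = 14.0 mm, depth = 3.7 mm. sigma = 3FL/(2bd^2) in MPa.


sigma = 3*760*38/(2*14.0*3.7^2) = 226.0 MPa

226.0


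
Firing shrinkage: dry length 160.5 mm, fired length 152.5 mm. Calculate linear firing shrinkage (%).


FS = (160.5 - 152.5) / 160.5 * 100 = 4.98%

4.98


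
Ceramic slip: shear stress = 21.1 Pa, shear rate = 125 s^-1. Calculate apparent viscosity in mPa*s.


eta = tau/gamma * 1000 = 21.1/125 * 1000 = 168.8 mPa*s

168.8


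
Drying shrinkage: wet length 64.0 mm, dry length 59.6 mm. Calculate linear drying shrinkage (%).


DS = (64.0 - 59.6) / 64.0 * 100 = 6.88%

6.88


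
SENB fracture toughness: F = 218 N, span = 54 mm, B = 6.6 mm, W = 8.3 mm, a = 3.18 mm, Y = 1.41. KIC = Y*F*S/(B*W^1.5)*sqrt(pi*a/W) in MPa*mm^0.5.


KIC = 1.41*218*54/(6.6*8.3^1.5)*sqrt(pi*3.18/8.3) = 115.39

115.39


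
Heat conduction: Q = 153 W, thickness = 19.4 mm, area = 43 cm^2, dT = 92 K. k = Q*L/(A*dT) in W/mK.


k = 153*19.4/1000/(43/10000*92) = 7.5 W/mK

7.5


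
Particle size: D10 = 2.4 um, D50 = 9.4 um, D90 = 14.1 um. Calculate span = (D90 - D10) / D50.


Span = (14.1 - 2.4) / 9.4 = 11.7 / 9.4 = 1.245

1.245


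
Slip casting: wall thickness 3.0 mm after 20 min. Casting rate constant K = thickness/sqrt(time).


K = 3.0 / sqrt(20) = 3.0 / 4.4721 = 0.671 mm/min^0.5

0.671


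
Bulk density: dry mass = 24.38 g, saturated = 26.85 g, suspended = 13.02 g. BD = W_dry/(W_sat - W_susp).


BD = 24.38 / (26.85 - 13.02) = 24.38 / 13.83 = 1.763 g/cm^3

1.763


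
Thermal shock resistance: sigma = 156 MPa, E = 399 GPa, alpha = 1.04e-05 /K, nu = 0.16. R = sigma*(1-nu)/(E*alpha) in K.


R = 156*(1-0.16)/(399*1000*1.04e-05) = 32 K

32


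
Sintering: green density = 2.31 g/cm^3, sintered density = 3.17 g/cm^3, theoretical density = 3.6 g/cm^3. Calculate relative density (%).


Relative = 3.17 / 3.6 * 100 = 88.1%

88.1


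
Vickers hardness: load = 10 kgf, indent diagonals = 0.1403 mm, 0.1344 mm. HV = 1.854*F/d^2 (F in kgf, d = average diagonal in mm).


d_avg = (0.1403+0.1344)/2 = 0.13735 mm
HV = 1.854*10/0.13735^2 = 983

983


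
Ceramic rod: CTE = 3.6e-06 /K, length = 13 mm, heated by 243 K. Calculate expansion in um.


dL = 3.6e-06 * 13 * 243 * 1000 = 11.372 um

11.372


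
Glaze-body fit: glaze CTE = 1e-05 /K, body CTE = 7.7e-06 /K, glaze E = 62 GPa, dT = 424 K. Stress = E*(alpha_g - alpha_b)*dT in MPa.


Stress = 62*1000*(1e-05 - 7.7e-06)*424 = 60.5 MPa

60.5


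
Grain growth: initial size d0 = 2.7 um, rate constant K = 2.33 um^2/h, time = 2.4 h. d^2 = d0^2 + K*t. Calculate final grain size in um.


d^2 = 2.7^2 + 2.33*2.4 = 12.882
d = sqrt(12.882) = 3.59 um

3.59


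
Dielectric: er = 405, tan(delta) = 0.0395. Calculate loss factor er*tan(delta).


Loss = 405 * 0.0395 = 15.998

15.998


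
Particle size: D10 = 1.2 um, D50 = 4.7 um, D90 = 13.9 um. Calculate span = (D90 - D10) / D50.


Span = (13.9 - 1.2) / 4.7 = 12.7 / 4.7 = 2.702

2.702


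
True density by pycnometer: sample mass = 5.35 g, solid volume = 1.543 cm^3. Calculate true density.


TD = 5.35 / 1.543 = 3.467 g/cm^3

3.467


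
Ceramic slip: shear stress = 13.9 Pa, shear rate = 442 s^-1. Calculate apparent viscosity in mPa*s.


eta = tau/gamma * 1000 = 13.9/442 * 1000 = 31.4 mPa*s

31.4


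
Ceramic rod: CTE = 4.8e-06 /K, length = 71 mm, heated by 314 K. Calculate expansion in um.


dL = 4.8e-06 * 71 * 314 * 1000 = 107.011 um

107.011


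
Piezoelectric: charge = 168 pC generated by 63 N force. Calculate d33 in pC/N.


d33 = 168 / 63 = 2.7 pC/N

2.7


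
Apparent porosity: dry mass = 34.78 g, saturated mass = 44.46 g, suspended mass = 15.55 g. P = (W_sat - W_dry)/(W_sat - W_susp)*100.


P = (44.46 - 34.78) / (44.46 - 15.55) * 100 = 9.68 / 28.91 * 100 = 33.5%

33.5


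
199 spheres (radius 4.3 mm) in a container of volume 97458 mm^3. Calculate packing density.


V_sphere = 4/3*pi*4.3^3 = 333.0381 mm^3
Total V = 199*333.0381 = 66274.5819 mm^3
PD = 66274.5819 / 97458 = 0.68

0.68


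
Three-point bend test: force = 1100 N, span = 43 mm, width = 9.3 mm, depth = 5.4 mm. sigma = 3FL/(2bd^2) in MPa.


sigma = 3*1100*43/(2*9.3*5.4^2) = 261.6 MPa

261.6


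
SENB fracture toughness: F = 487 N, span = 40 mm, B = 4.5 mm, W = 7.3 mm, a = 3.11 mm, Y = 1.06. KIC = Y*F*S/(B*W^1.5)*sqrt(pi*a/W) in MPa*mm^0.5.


KIC = 1.06*487*40/(4.5*7.3^1.5)*sqrt(pi*3.11/7.3) = 269.15

269.15


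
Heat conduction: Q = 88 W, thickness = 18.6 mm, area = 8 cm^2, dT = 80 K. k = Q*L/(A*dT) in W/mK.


k = 88*18.6/1000/(8/10000*80) = 25.58 W/mK

25.58


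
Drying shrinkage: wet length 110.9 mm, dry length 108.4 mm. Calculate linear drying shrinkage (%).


DS = (110.9 - 108.4) / 110.9 * 100 = 2.25%

2.25


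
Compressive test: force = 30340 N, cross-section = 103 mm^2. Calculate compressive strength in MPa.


CS = 30340 / 103 = 294.6 MPa

294.6


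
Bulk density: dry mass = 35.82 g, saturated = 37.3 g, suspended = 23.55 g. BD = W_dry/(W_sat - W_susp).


BD = 35.82 / (37.3 - 23.55) = 35.82 / 13.75 = 2.605 g/cm^3

2.605


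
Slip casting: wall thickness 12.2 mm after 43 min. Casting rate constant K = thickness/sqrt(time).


K = 12.2 / sqrt(43) = 12.2 / 6.5574 = 1.86 mm/min^0.5

1.86


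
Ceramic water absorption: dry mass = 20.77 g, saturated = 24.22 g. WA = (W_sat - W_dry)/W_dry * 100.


WA = (24.22 - 20.77) / 20.77 * 100 = 16.61%

16.61


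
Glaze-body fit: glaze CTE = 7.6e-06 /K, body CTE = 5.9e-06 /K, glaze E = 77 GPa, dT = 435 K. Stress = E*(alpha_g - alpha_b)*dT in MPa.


Stress = 77*1000*(7.6e-06 - 5.9e-06)*435 = 56.9 MPa

56.9


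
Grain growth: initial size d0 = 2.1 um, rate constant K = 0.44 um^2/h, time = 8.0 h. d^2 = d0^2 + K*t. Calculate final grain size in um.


d^2 = 2.1^2 + 0.44*8.0 = 7.93
d = sqrt(7.93) = 2.82 um

2.82


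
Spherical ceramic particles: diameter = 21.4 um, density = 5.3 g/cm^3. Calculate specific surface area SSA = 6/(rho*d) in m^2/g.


SSA = 6 / (5.3 * 21.4) = 0.053 m^2/g

0.053


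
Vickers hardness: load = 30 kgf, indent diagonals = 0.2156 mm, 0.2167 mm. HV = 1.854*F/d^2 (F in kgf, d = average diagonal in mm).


d_avg = (0.2156+0.2167)/2 = 0.21615 mm
HV = 1.854*30/0.21615^2 = 1190

1190


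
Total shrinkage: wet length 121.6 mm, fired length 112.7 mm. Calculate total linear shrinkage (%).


TS = (121.6 - 112.7) / 121.6 * 100 = 7.32%

7.32


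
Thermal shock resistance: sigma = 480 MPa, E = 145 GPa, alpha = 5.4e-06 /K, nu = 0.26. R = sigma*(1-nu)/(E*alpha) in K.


R = 480*(1-0.26)/(145*1000*5.4e-06) = 454 K

454


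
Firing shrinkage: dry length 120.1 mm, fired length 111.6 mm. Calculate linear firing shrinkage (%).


FS = (120.1 - 111.6) / 120.1 * 100 = 7.08%

7.08


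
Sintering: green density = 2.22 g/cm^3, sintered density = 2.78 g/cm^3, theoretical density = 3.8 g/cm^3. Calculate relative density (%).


Relative = 2.78 / 3.8 * 100 = 73.2%

73.2


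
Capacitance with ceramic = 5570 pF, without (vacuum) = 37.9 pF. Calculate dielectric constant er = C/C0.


er = 5570 / 37.9 = 146.97

146.97


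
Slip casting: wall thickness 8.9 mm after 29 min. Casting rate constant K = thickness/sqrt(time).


K = 8.9 / sqrt(29) = 8.9 / 5.3852 = 1.653 mm/min^0.5

1.653


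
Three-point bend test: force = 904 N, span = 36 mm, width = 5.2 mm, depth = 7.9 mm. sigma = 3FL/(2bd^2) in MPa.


sigma = 3*904*36/(2*5.2*7.9^2) = 150.4 MPa

150.4


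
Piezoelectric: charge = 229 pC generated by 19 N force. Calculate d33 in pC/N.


d33 = 229 / 19 = 12.1 pC/N

12.1


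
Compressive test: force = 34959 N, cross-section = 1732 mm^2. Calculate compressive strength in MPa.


CS = 34959 / 1732 = 20.2 MPa

20.2


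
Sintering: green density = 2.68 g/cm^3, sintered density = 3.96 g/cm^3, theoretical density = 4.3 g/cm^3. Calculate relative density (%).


Relative = 3.96 / 4.3 * 100 = 92.1%

92.1


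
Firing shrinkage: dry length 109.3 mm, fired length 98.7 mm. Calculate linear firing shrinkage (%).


FS = (109.3 - 98.7) / 109.3 * 100 = 9.7%

9.7


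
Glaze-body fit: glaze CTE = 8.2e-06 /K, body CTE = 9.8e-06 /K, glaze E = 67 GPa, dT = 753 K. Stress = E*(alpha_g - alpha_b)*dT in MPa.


Stress = 67*1000*(8.2e-06 - 9.8e-06)*753 = -80.7 MPa

-80.7


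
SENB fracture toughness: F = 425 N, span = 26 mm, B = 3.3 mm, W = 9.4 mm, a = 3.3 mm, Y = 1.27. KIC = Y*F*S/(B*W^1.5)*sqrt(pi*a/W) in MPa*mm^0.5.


KIC = 1.27*425*26/(3.3*9.4^1.5)*sqrt(pi*3.3/9.4) = 154.96

154.96


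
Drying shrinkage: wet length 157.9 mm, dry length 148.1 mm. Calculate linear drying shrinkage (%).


DS = (157.9 - 148.1) / 157.9 * 100 = 6.21%

6.21


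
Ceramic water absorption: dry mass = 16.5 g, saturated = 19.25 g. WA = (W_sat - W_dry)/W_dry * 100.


WA = (19.25 - 16.5) / 16.5 * 100 = 16.67%

16.67


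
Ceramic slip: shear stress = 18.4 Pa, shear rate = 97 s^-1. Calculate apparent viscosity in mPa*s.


eta = tau/gamma * 1000 = 18.4/97 * 1000 = 189.7 mPa*s

189.7


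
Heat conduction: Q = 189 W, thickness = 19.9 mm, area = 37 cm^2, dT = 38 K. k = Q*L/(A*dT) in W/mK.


k = 189*19.9/1000/(37/10000*38) = 26.75 W/mK

26.75


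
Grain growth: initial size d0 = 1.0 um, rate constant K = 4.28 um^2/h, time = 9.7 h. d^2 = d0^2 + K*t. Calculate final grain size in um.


d^2 = 1.0^2 + 4.28*9.7 = 42.516
d = sqrt(42.516) = 6.52 um

6.52


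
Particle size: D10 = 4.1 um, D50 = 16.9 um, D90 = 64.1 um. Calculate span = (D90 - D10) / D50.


Span = (64.1 - 4.1) / 16.9 = 60.0 / 16.9 = 3.55

3.55


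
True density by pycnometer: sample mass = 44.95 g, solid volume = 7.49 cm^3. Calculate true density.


TD = 44.95 / 7.49 = 6.001 g/cm^3

6.001


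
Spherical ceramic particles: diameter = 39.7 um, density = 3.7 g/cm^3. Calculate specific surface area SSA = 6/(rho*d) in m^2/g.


SSA = 6 / (3.7 * 39.7) = 0.041 m^2/g

0.041


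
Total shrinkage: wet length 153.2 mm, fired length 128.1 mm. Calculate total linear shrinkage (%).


TS = (153.2 - 128.1) / 153.2 * 100 = 16.38%

16.38


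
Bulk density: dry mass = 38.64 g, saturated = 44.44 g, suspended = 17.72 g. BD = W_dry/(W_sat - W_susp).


BD = 38.64 / (44.44 - 17.72) = 38.64 / 26.72 = 1.446 g/cm^3

1.446


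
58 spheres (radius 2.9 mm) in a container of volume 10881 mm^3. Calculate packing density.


V_sphere = 4/3*pi*2.9^3 = 102.1604 mm^3
Total V = 58*102.1604 = 5925.3032 mm^3
PD = 5925.3032 / 10881 = 0.545

0.545


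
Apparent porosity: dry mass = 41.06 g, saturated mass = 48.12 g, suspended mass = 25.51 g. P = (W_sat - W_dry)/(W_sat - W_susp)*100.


P = (48.12 - 41.06) / (48.12 - 25.51) * 100 = 7.06 / 22.61 * 100 = 31.2%

31.2


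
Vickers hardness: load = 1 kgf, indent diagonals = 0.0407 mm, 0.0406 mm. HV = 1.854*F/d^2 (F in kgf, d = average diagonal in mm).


d_avg = (0.0407+0.0406)/2 = 0.04065 mm
HV = 1.854*1/0.04065^2 = 1122

1122


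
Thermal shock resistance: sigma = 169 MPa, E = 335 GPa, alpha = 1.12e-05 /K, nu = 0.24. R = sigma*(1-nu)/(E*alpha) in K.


R = 169*(1-0.24)/(335*1000*1.12e-05) = 34 K

34


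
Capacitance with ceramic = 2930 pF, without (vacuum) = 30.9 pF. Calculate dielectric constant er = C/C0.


er = 2930 / 30.9 = 94.82

94.82


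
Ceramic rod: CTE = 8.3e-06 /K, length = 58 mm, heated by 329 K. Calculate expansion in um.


dL = 8.3e-06 * 58 * 329 * 1000 = 158.381 um

158.381


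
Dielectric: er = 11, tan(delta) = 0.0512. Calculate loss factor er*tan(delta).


Loss = 11 * 0.0512 = 0.563

0.563


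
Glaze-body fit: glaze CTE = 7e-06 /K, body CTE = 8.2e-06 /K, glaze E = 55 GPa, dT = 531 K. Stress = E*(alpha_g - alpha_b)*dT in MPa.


Stress = 55*1000*(7e-06 - 8.2e-06)*531 = -35.0 MPa

-35.0


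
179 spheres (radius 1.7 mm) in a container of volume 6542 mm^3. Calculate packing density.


V_sphere = 4/3*pi*1.7^3 = 20.5795 mm^3
Total V = 179*20.5795 = 3683.7305 mm^3
PD = 3683.7305 / 6542 = 0.563

0.563


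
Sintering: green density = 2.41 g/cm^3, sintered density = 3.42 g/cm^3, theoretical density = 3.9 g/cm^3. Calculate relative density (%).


Relative = 3.42 / 3.9 * 100 = 87.7%

87.7


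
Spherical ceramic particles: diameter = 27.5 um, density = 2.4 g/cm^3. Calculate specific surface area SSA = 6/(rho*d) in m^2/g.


SSA = 6 / (2.4 * 27.5) = 0.091 m^2/g

0.091


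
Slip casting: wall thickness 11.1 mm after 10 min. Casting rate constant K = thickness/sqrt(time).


K = 11.1 / sqrt(10) = 11.1 / 3.1623 = 3.51 mm/min^0.5

3.51


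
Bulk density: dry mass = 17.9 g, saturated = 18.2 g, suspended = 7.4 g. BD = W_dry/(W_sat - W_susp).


BD = 17.9 / (18.2 - 7.4) = 17.9 / 10.8 = 1.657 g/cm^3

1.657


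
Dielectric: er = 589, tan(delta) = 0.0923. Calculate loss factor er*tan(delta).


Loss = 589 * 0.0923 = 54.365

54.365


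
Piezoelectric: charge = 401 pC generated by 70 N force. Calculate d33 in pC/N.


d33 = 401 / 70 = 5.7 pC/N

5.7


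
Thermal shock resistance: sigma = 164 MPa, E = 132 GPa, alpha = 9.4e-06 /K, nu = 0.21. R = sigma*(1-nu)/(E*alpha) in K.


R = 164*(1-0.21)/(132*1000*9.4e-06) = 104 K

104


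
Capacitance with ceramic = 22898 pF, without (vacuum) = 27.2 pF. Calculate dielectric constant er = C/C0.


er = 22898 / 27.2 = 841.84

841.84


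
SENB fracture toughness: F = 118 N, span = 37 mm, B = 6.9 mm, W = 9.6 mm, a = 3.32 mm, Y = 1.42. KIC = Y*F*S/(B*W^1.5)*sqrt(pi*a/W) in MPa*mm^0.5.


KIC = 1.42*118*37/(6.9*9.6^1.5)*sqrt(pi*3.32/9.6) = 31.49

31.49


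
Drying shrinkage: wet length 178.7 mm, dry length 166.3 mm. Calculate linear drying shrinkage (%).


DS = (178.7 - 166.3) / 178.7 * 100 = 6.94%

6.94


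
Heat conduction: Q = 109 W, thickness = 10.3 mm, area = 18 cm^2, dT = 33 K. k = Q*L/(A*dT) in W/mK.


k = 109*10.3/1000/(18/10000*33) = 18.9 W/mK

18.9


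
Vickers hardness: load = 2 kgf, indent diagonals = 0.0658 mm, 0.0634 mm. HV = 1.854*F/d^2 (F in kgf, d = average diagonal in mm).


d_avg = (0.0658+0.0634)/2 = 0.0646 mm
HV = 1.854*2/0.0646^2 = 889

889


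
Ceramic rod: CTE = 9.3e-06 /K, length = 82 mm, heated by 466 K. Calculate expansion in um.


dL = 9.3e-06 * 82 * 466 * 1000 = 355.372 um

355.372


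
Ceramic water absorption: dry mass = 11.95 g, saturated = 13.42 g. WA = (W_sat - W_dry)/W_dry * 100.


WA = (13.42 - 11.95) / 11.95 * 100 = 12.3%

12.3


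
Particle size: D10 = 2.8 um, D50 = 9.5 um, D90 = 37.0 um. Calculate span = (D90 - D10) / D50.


Span = (37.0 - 2.8) / 9.5 = 34.2 / 9.5 = 3.6

3.6


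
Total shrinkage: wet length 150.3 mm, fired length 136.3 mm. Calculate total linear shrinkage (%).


TS = (150.3 - 136.3) / 150.3 * 100 = 9.31%

9.31


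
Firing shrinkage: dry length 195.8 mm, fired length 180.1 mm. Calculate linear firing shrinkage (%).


FS = (195.8 - 180.1) / 195.8 * 100 = 8.02%

8.02
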